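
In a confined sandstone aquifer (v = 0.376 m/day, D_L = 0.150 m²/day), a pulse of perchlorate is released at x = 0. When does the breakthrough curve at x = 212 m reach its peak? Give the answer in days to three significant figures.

For the 1D instantaneous-source solution, setting ∂C/∂t = 0 at fixed x gives v²t² + 2Dt − x² = 0, so t = (√(D² + v²x²) − D)/v².
√(D² + v²x²) = √(0.150² + 0.376² × 212²) = 79.71; v² = 0.141376.
t = (79.71 − 0.150)/0.141376 = 563 days (vs. the pure-advection estimate x/v = 564 d).

563 days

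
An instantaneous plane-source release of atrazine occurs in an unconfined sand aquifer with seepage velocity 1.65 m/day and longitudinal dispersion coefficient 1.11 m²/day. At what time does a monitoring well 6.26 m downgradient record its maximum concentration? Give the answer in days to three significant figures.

3.41 days

For the 1D instantaneous-source solution, setting ∂C/∂t = 0 at fixed x gives v²t² + 2Dt − x² = 0, so t = (√(D² + v²x²) − D)/v².
√(D² + v²x²) = √(1.11² + 1.65² × 6.26²) = 10.39; v² = 2.7225.
t = (10.39 − 1.11)/2.7225 = 3.41 days (vs. the pure-advection estimate x/v = 3.79 d).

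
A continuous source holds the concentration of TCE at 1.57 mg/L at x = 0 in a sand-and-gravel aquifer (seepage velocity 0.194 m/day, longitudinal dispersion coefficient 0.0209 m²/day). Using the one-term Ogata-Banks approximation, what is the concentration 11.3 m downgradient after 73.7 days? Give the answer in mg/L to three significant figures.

For a continuous step input, C/C₀ ≈ ½·erfc((x−vt)/(2√(Dt))).
vt = 0.194 × 73.7 = 14.2978 m and 2√(Dt) = 2√(0.0209 × 73.7) = 2.482 m.
Argument (x−vt)/(2√(Dt)) = (11.3 − 14.2978)/2.482 = -1.208; ½·erfc(-1.208) = 0.9562.
C = 1.57 × 0.9562 = 1.50 mg/L.

1.50 mg/L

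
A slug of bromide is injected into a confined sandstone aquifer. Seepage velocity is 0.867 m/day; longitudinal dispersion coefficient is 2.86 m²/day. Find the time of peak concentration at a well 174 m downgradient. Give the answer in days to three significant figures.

197 days

For the 1D instantaneous-source solution, setting ∂C/∂t = 0 at fixed x gives v²t² + 2Dt − x² = 0, so t = (√(D² + v²x²) − D)/v².
√(D² + v²x²) = √(2.86² + 0.867² × 174²) = 150.9; v² = 0.751689.
t = (150.9 − 2.86)/0.751689 = 197 days (vs. the pure-advection estimate x/v = 201 d).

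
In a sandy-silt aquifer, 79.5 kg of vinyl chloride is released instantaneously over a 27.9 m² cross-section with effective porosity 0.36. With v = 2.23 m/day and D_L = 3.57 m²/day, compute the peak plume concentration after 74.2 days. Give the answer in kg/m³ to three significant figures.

The peak of an instantaneous 1D plume sits at x = vt; there the Gaussian factor is 1 and C_max = M/(n_e·A·√(4πDt)), where n_e·A is the pore area the mass is dissolved in.
√(4πDt) = √(4π × 3.57 × 74.2) = 57.70 m, so C_max = 79.5/(0.36 × 27.9 × 57.70) = 0.137 kg/m³.

0.137 kg/m³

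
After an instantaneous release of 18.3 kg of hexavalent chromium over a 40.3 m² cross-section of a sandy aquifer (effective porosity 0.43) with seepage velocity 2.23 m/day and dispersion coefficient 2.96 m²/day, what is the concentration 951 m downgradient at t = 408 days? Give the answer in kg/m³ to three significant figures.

For an instantaneous plane source, C(x,t) = M/(n_e·A·√(4πDt)) · exp(−(x−vt)²/(4Dt)), with n_e·A the pore (flow) area.
Plume center vt = 2.23 × 408 = 909.84 m, so the well at 951 m is 41.16 m downgradient of the peak.
√(4πDt) = 123.2 m, giving peak height M/(n_e·A·√(4πDt)) = 18.3/(0.43 × 40.3 × 123.2) = 0.008572 kg/m³.
(x−vt)²/(4Dt) = (41.16)²/(4 × 2.96 × 408) = 0.3507; exp(−0.3507) = 0.7042.
C = 0.008572 × 0.7042 = 0.00604 kg/m³.

0.00604 kg/m³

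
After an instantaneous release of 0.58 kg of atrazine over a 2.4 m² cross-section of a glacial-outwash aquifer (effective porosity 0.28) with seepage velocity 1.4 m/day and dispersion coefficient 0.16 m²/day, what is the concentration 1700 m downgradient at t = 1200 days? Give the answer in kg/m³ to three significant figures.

For an instantaneous plane source, C(x,t) = M/(n_e·A·√(4πDt)) · exp(−(x−vt)²/(4Dt)), with n_e·A the pore (flow) area.
Plume center vt = 1.4 × 1200 = 1680 m, so the well at 1700 m is 20 m downgradient of the peak.
√(4πDt) = 49.12 m, giving peak height M/(n_e·A·√(4πDt)) = 0.58/(0.28 × 2.4 × 49.12) = 0.01757 kg/m³.
(x−vt)²/(4Dt) = (20)²/(4 × 0.16 × 1200) = 0.5208; exp(−0.5208) = 0.5940.
C = 0.01757 × 0.5940 = 0.0104 kg/m³.

0.0104 kg/m³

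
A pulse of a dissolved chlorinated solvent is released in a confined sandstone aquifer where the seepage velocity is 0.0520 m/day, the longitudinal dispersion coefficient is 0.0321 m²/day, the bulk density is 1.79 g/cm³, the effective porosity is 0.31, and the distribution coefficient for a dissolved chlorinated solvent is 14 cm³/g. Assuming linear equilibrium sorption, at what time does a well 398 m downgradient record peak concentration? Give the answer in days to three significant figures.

Retardation factor R = 1 + ρ_b·K_d/n = 1 + 1.79 × 14/0.31 = 81.84.
Sorption retards both mechanisms: v_R = v/R = 0.0006354 m/day, D_R = D/R = 0.0003922 m²/day.
Peak time from v_R²t² + 2D_R t − x² = 0: t = (√(D_R² + v_R²x²) − D_R)/v_R².
√(D_R² + v_R²x²) = √(0.0003922² + 0.0006354² × 398²) = 0.2529; v_R² = 4.037e-07.
t = (0.2529 − 0.0003922)/4.037e-07 = 625000 days.

625000 days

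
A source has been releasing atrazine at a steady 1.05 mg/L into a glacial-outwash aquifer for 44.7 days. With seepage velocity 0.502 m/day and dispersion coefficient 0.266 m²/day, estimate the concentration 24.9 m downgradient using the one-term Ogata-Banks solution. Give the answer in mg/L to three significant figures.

0.322 mg/L

For a continuous step input, C/C₀ ≈ ½·erfc((x−vt)/(2√(Dt))).
vt = 0.502 × 44.7 = 22.4394 m and 2√(Dt) = 2√(0.266 × 44.7) = 6.896 m.
Argument (x−vt)/(2√(Dt)) = (24.9 − 22.4394)/6.896 = 0.3568; ½·erfc(0.3568) = 0.3069.
C = 1.05 × 0.3069 = 0.322 mg/L.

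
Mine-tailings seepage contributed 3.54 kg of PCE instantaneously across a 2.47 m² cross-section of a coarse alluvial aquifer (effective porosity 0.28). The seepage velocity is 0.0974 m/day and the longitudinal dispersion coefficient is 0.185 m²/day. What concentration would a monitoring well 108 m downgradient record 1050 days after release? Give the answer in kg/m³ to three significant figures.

For an instantaneous plane source, C(x,t) = M/(n_e·A·√(4πDt)) · exp(−(x−vt)²/(4Dt)), with n_e·A the pore (flow) area.
Plume center vt = 0.0974 × 1050 = 102.27 m, so the well at 108 m is 5.73 m downgradient of the peak.
√(4πDt) = 49.41 m, giving peak height M/(n_e·A·√(4πDt)) = 3.54/(0.28 × 2.47 × 49.41) = 0.1036 kg/m³.
(x−vt)²/(4Dt) = (5.73)²/(4 × 0.185 × 1050) = 0.04226; exp(−0.04226) = 0.9586.
C = 0.1036 × 0.9586 = 0.0993 kg/m³.

0.0993 kg/m³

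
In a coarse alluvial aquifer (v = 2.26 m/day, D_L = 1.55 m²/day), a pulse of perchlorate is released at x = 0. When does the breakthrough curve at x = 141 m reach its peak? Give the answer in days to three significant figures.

62.1 days

For the 1D instantaneous-source solution, setting ∂C/∂t = 0 at fixed x gives v²t² + 2Dt − x² = 0, so t = (√(D² + v²x²) − D)/v².
√(D² + v²x²) = √(1.55² + 2.26² × 141²) = 318.7; v² = 5.1076.
t = (318.7 − 1.55)/5.1076 = 62.1 days (vs. the pure-advection estimate x/v = 62.4 d).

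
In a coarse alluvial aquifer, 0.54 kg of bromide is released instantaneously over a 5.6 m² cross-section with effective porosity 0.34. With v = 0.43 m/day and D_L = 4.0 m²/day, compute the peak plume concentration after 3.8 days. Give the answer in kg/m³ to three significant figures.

0.0205 kg/m³

The peak of an instantaneous 1D plume sits at x = vt; there the Gaussian factor is 1 and C_max = M/(n_e·A·√(4πDt)), where n_e·A is the pore area the mass is dissolved in.
√(4πDt) = √(4π × 4.0 × 3.8) = 13.82 m, so C_max = 0.54/(0.34 × 5.6 × 13.82) = 0.0205 kg/m³.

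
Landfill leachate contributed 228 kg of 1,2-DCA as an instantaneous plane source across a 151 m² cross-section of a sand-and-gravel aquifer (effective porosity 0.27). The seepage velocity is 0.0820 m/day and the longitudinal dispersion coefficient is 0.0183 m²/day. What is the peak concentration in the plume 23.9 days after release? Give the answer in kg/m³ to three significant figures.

The peak of an instantaneous 1D plume sits at x = vt; there the Gaussian factor is 1 and C_max = M/(n_e·A·√(4πDt)), where n_e·A is the pore area the mass is dissolved in.
√(4πDt) = √(4π × 0.0183 × 23.9) = 2.344 m, so C_max = 228/(0.27 × 151 × 2.344) = 2.39 kg/m³.

2.39 kg/m³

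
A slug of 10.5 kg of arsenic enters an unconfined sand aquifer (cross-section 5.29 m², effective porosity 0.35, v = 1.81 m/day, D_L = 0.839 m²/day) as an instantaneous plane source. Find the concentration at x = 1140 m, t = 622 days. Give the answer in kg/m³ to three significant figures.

For an instantaneous plane source, C(x,t) = M/(n_e·A·√(4πDt)) · exp(−(x−vt)²/(4Dt)), with n_e·A the pore (flow) area.
Plume center vt = 1.81 × 622 = 1125.82 m, so the well at 1140 m is 14.18 m downgradient of the peak.
√(4πDt) = 80.98 m, giving peak height M/(n_e·A·√(4πDt)) = 10.5/(0.35 × 5.29 × 80.98) = 0.07003 kg/m³.
(x−vt)²/(4Dt) = (14.18)²/(4 × 0.839 × 622) = 0.09633; exp(−0.09633) = 0.9082.
C = 0.07003 × 0.9082 = 0.0636 kg/m³.

0.0636 kg/m³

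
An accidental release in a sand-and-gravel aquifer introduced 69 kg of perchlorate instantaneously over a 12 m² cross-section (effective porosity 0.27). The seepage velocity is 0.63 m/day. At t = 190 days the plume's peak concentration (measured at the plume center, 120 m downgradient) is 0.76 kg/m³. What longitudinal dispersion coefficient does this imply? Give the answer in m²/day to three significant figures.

0.329 m²/day

At the plume center C_max = M/(n_e·A·√(4πDt)), so D = M²/(4πt·(n_e·A·C_max)²).
n_e·A·C_max = 0.27 × 12 × 0.76 = 2.462 kg/m.
D = 69²/(4π × 190 × 2.462²) = 0.329 m²/day.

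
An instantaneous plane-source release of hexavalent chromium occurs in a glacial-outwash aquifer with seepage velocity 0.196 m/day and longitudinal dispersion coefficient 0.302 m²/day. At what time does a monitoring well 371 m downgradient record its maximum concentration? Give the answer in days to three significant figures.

1890 days

For the 1D instantaneous-source solution, setting ∂C/∂t = 0 at fixed x gives v²t² + 2Dt − x² = 0, so t = (√(D² + v²x²) − D)/v².
√(D² + v²x²) = √(0.302² + 0.196² × 371²) = 72.72; v² = 0.038416.
t = (72.72 − 0.302)/0.038416 = 1890 days (vs. the pure-advection estimate x/v = 1890 d).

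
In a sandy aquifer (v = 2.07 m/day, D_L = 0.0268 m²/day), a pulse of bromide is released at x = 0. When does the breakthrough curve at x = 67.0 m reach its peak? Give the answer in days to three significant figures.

For the 1D instantaneous-source solution, setting ∂C/∂t = 0 at fixed x gives v²t² + 2Dt − x² = 0, so t = (√(D² + v²x²) − D)/v².
√(D² + v²x²) = √(0.0268² + 2.07² × 67.0²) = 138.7; v² = 4.2849.
t = (138.7 − 0.0268)/4.2849 = 32.4 days (vs. the pure-advection estimate x/v = 32.4 d).

32.4 days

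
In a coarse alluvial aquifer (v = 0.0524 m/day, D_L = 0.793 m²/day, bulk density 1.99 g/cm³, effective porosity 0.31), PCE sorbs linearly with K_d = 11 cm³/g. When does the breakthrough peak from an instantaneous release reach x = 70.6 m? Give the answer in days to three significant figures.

Retardation factor R = 1 + ρ_b·K_d/n = 1 + 1.99 × 11/0.31 = 71.61.
Sorption retards both mechanisms: v_R = v/R = 0.0007317 m/day, D_R = D/R = 0.01107 m²/day.
Peak time from v_R²t² + 2D_R t − x² = 0: t = (√(D_R² + v_R²x²) − D_R)/v_R².
√(D_R² + v_R²x²) = √(0.01107² + 0.0007317² × 70.6²) = 0.05283; v_R² = 5.354e-07.
t = (0.05283 − 0.01107)/5.354e-07 = 78000 days.

78000 days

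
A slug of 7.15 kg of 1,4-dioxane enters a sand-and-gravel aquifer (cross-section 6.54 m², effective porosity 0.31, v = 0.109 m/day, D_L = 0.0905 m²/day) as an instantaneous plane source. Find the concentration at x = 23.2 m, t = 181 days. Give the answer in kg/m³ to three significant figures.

0.205 kg/m³

For an instantaneous plane source, C(x,t) = M/(n_e·A·√(4πDt)) · exp(−(x−vt)²/(4Dt)), with n_e·A the pore (flow) area.
Plume center vt = 0.109 × 181 = 19.729 m, so the well at 23.2 m is 3.471 m downgradient of the peak.
√(4πDt) = 14.35 m, giving peak height M/(n_e·A·√(4πDt)) = 7.15/(0.31 × 6.54 × 14.35) = 0.2458 kg/m³.
(x−vt)²/(4Dt) = (3.471)²/(4 × 0.0905 × 181) = 0.1839; exp(−0.1839) = 0.8320.
C = 0.2458 × 0.8320 = 0.205 kg/m³.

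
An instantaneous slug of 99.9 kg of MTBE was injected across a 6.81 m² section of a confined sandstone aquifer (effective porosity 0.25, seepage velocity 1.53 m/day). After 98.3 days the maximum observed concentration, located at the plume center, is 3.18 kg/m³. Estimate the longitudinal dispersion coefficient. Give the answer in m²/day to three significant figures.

0.276 m²/day

At the plume center C_max = M/(n_e·A·√(4πDt)), so D = M²/(4πt·(n_e·A·C_max)²).
n_e·A·C_max = 0.25 × 6.81 × 3.18 = 5.414 kg/m.
D = 99.9²/(4π × 98.3 × 5.414²) = 0.276 m²/day.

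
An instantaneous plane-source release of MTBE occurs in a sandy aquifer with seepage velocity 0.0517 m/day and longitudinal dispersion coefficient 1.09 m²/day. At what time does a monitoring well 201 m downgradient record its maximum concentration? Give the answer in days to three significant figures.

3500 days

For the 1D instantaneous-source solution, setting ∂C/∂t = 0 at fixed x gives v²t² + 2Dt − x² = 0, so t = (√(D² + v²x²) − D)/v².
√(D² + v²x²) = √(1.09² + 0.0517² × 201²) = 10.45; v² = 0.00267289.
t = (10.45 − 1.09)/0.00267289 = 3500 days (vs. the pure-advection estimate x/v = 3890 d).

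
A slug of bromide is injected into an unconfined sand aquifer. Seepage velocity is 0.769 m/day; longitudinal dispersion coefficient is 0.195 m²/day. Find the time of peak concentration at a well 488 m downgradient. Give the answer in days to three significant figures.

For the 1D instantaneous-source solution, setting ∂C/∂t = 0 at fixed x gives v²t² + 2Dt − x² = 0, so t = (√(D² + v²x²) − D)/v².
√(D² + v²x²) = √(0.195² + 0.769² × 488²) = 375.3; v² = 0.591361.
t = (375.3 − 0.195)/0.591361 = 634 days (vs. the pure-advection estimate x/v = 635 d).

634 days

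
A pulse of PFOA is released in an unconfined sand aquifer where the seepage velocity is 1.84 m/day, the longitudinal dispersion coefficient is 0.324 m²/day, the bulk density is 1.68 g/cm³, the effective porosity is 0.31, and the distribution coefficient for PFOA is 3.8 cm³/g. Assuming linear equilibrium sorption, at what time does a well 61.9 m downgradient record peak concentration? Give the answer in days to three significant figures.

Retardation factor R = 1 + ρ_b·K_d/n = 1 + 1.68 × 3.8/0.31 = 21.59.
Sorption retards both mechanisms: v_R = v/R = 0.08522 m/day, D_R = D/R = 0.01501 m²/day.
Peak time from v_R²t² + 2D_R t − x² = 0: t = (√(D_R² + v_R²x²) − D_R)/v_R².
√(D_R² + v_R²x²) = √(0.01501² + 0.08522² × 61.9²) = 5.275; v_R² = 0.007262.
t = (5.275 − 0.01501)/0.007262 = 724 days.

724 days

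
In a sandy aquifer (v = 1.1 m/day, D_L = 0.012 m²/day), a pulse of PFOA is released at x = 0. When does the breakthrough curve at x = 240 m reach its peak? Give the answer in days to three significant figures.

218 days

For the 1D instantaneous-source solution, setting ∂C/∂t = 0 at fixed x gives v²t² + 2Dt − x² = 0, so t = (√(D² + v²x²) − D)/v².
√(D² + v²x²) = √(0.012² + 1.1² × 240²) = 264.0; v² = 1.21.
t = (264.0 − 0.012)/1.21 = 218 days (vs. the pure-advection estimate x/v = 218 d).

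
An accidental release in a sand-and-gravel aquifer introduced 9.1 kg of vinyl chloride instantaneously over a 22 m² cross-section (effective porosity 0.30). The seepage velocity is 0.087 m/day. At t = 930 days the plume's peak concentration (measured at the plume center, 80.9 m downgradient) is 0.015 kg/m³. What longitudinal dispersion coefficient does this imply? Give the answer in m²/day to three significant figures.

At the plume center C_max = M/(n_e·A·√(4πDt)), so D = M²/(4πt·(n_e·A·C_max)²).
n_e·A·C_max = 0.30 × 22 × 0.015 = 0.09900 kg/m.
D = 9.1²/(4π × 930 × 0.09900²) = 0.723 m²/day.

0.723 m²/day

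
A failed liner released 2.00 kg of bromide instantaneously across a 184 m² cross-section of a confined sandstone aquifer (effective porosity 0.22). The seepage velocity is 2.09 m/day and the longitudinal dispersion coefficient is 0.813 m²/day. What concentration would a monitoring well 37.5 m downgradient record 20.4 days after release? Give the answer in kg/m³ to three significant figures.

For an instantaneous plane source, C(x,t) = M/(n_e·A·√(4πDt)) · exp(−(x−vt)²/(4Dt)), with n_e·A the pore (flow) area.
Plume center vt = 2.09 × 20.4 = 42.636 m, so the well at 37.5 m is 5.136 m upgradient of the peak.
√(4πDt) = 14.44 m, giving peak height M/(n_e·A·√(4πDt)) = 2.00/(0.22 × 184 × 14.44) = 0.003422 kg/m³.
(x−vt)²/(4Dt) = (-5.136)²/(4 × 0.813 × 20.4) = 0.3976; exp(−0.3976) = 0.6719.
C = 0.003422 × 0.6719 = 0.00230 kg/m³.

0.00230 kg/m³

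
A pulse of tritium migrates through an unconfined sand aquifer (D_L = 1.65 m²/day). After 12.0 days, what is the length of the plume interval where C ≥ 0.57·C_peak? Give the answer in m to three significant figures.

The plume is Gaussian with σ = √(2Dt) = √(2 × 1.65 × 12.0) = 6.293 m.
C/C_peak = exp(−Δx²/(2σ²)) = 0.57 ⇒ Δx = σ·√(−2 ln 0.57) = 6.293 × 1.060 = 6.671 m.
Width = 2Δx = 13.3 m.

13.3 m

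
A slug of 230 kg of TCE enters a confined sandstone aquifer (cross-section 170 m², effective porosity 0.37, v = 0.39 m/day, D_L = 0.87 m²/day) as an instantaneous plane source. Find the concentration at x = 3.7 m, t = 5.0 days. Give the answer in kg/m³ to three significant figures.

For an instantaneous plane source, C(x,t) = M/(n_e·A·√(4πDt)) · exp(−(x−vt)²/(4Dt)), with n_e·A the pore (flow) area.
Plume center vt = 0.39 × 5.0 = 1.95 m, so the well at 3.7 m is 1.75 m downgradient of the peak.
√(4πDt) = 7.393 m, giving peak height M/(n_e·A·√(4πDt)) = 230/(0.37 × 170 × 7.393) = 0.4946 kg/m³.
(x−vt)²/(4Dt) = (1.75)²/(4 × 0.87 × 5.0) = 0.1760; exp(−0.1760) = 0.8386.
C = 0.4946 × 0.8386 = 0.415 kg/m³.

0.415 kg/m³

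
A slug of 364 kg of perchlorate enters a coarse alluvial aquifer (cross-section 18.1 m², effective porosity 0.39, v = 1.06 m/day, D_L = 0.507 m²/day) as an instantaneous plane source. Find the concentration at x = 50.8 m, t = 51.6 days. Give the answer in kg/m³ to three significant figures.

2.46 kg/m³

For an instantaneous plane source, C(x,t) = M/(n_e·A·√(4πDt)) · exp(−(x−vt)²/(4Dt)), with n_e·A the pore (flow) area.
Plume center vt = 1.06 × 51.6 = 54.696 m, so the well at 50.8 m is 3.896 m upgradient of the peak.
√(4πDt) = 18.13 m, giving peak height M/(n_e·A·√(4πDt)) = 364/(0.39 × 18.1 × 18.13) = 2.844 kg/m³.
(x−vt)²/(4Dt) = (-3.896)²/(4 × 0.507 × 51.6) = 0.1451; exp(−0.1451) = 0.8649.
C = 2.844 × 0.8649 = 2.46 kg/m³.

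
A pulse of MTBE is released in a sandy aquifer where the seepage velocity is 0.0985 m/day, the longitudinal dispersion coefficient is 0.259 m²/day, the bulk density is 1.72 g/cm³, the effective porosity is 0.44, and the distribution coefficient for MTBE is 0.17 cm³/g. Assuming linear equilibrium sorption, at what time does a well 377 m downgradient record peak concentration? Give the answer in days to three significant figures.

Retardation factor R = 1 + ρ_b·K_d/n = 1 + 1.72 × 0.17/0.44 = 1.665.
Sorption retards both mechanisms: v_R = v/R = 0.05916 m/day, D_R = D/R = 0.1556 m²/day.
Peak time from v_R²t² + 2D_R t − x² = 0: t = (√(D_R² + v_R²x²) − D_R)/v_R².
√(D_R² + v_R²x²) = √(0.1556² + 0.05916² × 377²) = 22.30; v_R² = 0.003500.
t = (22.30 − 0.1556)/0.003500 = 6330 days.

6330 days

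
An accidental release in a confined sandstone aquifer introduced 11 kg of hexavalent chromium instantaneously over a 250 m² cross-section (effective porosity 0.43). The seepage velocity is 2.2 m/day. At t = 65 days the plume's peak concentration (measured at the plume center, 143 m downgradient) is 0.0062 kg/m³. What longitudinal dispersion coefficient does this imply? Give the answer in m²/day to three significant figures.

0.333 m²/day

At the plume center C_max = M/(n_e·A·√(4πDt)), so D = M²/(4πt·(n_e·A·C_max)²).
n_e·A·C_max = 0.43 × 250 × 0.0062 = 0.6665 kg/m.
D = 11²/(4π × 65 × 0.6665²) = 0.333 m²/day.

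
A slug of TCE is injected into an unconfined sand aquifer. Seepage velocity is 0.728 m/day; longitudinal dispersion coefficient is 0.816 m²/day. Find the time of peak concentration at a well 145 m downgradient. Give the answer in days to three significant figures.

198 days

For the 1D instantaneous-source solution, setting ∂C/∂t = 0 at fixed x gives v²t² + 2Dt − x² = 0, so t = (√(D² + v²x²) − D)/v².
√(D² + v²x²) = √(0.816² + 0.728² × 145²) = 105.6; v² = 0.529984.
t = (105.6 − 0.816)/0.529984 = 198 days (vs. the pure-advection estimate x/v = 199 d).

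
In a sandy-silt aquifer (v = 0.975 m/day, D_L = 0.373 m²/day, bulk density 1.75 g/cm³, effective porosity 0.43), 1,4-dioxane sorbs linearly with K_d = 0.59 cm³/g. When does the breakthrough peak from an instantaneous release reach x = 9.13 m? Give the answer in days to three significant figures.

30.5 days

Retardation factor R = 1 + ρ_b·K_d/n = 1 + 1.75 × 0.59/0.43 = 3.401.
Sorption retards both mechanisms: v_R = v/R = 0.2867 m/day, D_R = D/R = 0.1097 m²/day.
Peak time from v_R²t² + 2D_R t − x² = 0: t = (√(D_R² + v_R²x²) − D_R)/v_R².
√(D_R² + v_R²x²) = √(0.1097² + 0.2867² × 9.13²) = 2.620; v_R² = 0.08220.
t = (2.620 − 0.1097)/0.08220 = 30.5 days.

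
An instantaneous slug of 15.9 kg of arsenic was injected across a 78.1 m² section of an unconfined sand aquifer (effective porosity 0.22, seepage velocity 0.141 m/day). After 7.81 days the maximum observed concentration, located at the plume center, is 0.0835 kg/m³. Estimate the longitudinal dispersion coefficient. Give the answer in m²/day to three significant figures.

1.25 m²/day

At the plume center C_max = M/(n_e·A·√(4πDt)), so D = M²/(4πt·(n_e·A·C_max)²).
n_e·A·C_max = 0.22 × 78.1 × 0.0835 = 1.435 kg/m.
D = 15.9²/(4π × 7.81 × 1.435²) = 1.25 m²/day.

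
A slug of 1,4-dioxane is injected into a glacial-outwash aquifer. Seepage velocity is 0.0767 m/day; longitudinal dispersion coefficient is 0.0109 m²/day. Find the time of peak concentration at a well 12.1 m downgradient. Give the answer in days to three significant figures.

For the 1D instantaneous-source solution, setting ∂C/∂t = 0 at fixed x gives v²t² + 2Dt − x² = 0, so t = (√(D² + v²x²) − D)/v².
√(D² + v²x²) = √(0.0109² + 0.0767² × 12.1²) = 0.9281; v² = 0.00588289.
t = (0.9281 − 0.0109)/0.00588289 = 156 days (vs. the pure-advection estimate x/v = 158 d).

156 days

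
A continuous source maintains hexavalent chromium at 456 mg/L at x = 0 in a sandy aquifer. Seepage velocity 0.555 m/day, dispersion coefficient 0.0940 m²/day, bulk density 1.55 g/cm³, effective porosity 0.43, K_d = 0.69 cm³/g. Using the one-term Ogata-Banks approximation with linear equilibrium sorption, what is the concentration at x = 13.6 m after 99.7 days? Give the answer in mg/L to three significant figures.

381 mg/L

Retardation factor R = 1 + ρ_b·K_d/n = 1 + 1.55 × 0.69/0.43 = 3.487.
Sorption retards both mechanisms: v_R = v/R = 0.1592 m/day, D_R = D/R = 0.02696 m²/day.
v_R·t = 0.1592 × 99.7 = 15.87224 m; 2√(D_R t) = 3.279 m; argument = (13.6 − 15.87224)/3.279 = -0.6930.
C = C₀ × ½·erfc(-0.6930) = 456 × 0.8365 = 381 mg/L.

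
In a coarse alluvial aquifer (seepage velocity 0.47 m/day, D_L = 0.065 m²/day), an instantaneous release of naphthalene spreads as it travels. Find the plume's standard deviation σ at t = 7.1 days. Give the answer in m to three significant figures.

0.961 m

Dispersive spreading gives a Gaussian with σ² = 2Dt; advection only shifts the center.
σ = √(2 × 0.065 × 7.1) = 0.961 m.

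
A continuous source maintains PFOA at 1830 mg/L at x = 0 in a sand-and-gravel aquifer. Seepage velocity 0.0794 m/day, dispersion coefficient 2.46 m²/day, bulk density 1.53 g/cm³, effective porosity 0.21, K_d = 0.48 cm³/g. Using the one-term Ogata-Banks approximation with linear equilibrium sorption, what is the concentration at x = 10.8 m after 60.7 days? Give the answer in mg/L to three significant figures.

Retardation factor R = 1 + ρ_b·K_d/n = 1 + 1.53 × 0.48/0.21 = 4.497.
Sorption retards both mechanisms: v_R = v/R = 0.01766 m/day, D_R = D/R = 0.5470 m²/day.
v_R·t = 0.01766 × 60.7 = 1.071962 m; 2√(D_R t) = 11.52 m; argument = (10.8 − 1.071962)/11.52 = 0.8444.
C = C₀ × ½·erfc(0.8444) = 1830 × 0.1162 = 213 mg/L.

213 mg/L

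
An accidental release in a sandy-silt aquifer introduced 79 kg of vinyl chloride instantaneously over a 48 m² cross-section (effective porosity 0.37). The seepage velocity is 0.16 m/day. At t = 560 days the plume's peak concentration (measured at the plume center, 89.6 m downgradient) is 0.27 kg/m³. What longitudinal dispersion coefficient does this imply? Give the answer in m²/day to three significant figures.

At the plume center C_max = M/(n_e·A·√(4πDt)), so D = M²/(4πt·(n_e·A·C_max)²).
n_e·A·C_max = 0.37 × 48 × 0.27 = 4.795 kg/m.
D = 79²/(4π × 560 × 4.795²) = 0.0386 m²/day.

0.0386 m²/day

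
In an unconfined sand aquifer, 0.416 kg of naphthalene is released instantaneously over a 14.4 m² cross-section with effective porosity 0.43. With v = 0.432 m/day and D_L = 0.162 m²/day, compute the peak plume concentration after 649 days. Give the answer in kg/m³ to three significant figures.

0.00185 kg/m³

The peak of an instantaneous 1D plume sits at x = vt; there the Gaussian factor is 1 and C_max = M/(n_e·A·√(4πDt)), where n_e·A is the pore area the mass is dissolved in.
√(4πDt) = √(4π × 0.162 × 649) = 36.35 m, so C_max = 0.416/(0.43 × 14.4 × 36.35) = 0.00185 kg/m³.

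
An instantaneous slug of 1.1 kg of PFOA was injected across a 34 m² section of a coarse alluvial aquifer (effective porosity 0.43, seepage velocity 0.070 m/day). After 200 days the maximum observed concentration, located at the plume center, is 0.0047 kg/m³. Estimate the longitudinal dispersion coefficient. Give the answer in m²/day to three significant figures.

0.102 m²/day

At the plume center C_max = M/(n_e·A·√(4πDt)), so D = M²/(4πt·(n_e·A·C_max)²).
n_e·A·C_max = 0.43 × 34 × 0.0047 = 0.06871 kg/m.
D = 1.1²/(4π × 200 × 0.06871²) = 0.102 m²/day.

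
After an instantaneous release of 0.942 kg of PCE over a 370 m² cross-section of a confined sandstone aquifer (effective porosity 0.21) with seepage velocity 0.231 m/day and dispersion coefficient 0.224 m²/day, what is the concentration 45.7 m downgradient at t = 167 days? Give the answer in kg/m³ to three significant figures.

For an instantaneous plane source, C(x,t) = M/(n_e·A·√(4πDt)) · exp(−(x−vt)²/(4Dt)), with n_e·A the pore (flow) area.
Plume center vt = 0.231 × 167 = 38.577 m, so the well at 45.7 m is 7.123 m downgradient of the peak.
√(4πDt) = 21.68 m, giving peak height M/(n_e·A·√(4πDt)) = 0.942/(0.21 × 370 × 21.68) = 0.0005592 kg/m³.
(x−vt)²/(4Dt) = (7.123)²/(4 × 0.224 × 167) = 0.3391; exp(−0.3391) = 0.7124.
C = 0.0005592 × 0.7124 = 0.000398 kg/m³.

0.000398 kg/m³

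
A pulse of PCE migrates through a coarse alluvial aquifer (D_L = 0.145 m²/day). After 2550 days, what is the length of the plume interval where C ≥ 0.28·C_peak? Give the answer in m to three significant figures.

86.8 m

The plume is Gaussian with σ = √(2Dt) = √(2 × 0.145 × 2550) = 27.19 m.
C/C_peak = exp(−Δx²/(2σ²)) = 0.28 ⇒ Δx = σ·√(−2 ln 0.28) = 27.19 × 1.596 = 43.40 m.
Width = 2Δx = 86.8 m.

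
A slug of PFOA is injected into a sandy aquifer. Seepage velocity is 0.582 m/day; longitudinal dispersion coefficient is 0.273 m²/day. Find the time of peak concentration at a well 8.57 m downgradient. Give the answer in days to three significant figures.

For the 1D instantaneous-source solution, setting ∂C/∂t = 0 at fixed x gives v²t² + 2Dt − x² = 0, so t = (√(D² + v²x²) − D)/v².
√(D² + v²x²) = √(0.273² + 0.582² × 8.57²) = 4.995; v² = 0.338724.
t = (4.995 − 0.273)/0.338724 = 13.9 days (vs. the pure-advection estimate x/v = 14.7 d).

13.9 days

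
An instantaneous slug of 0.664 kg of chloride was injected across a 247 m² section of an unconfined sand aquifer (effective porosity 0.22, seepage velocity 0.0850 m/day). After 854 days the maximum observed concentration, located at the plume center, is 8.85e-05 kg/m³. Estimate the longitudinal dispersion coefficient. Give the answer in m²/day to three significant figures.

1.78 m²/day

At the plume center C_max = M/(n_e·A·√(4πDt)), so D = M²/(4πt·(n_e·A·C_max)²).
n_e·A·C_max = 0.22 × 247 × 8.85e-05 = 0.004809 kg/m.
D = 0.664²/(4π × 854 × 0.004809²) = 1.78 m²/day.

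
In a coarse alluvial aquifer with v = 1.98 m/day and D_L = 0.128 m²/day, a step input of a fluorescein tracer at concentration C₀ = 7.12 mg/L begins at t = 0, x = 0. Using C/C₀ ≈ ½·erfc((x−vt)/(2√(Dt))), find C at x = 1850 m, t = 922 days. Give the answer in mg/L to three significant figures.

0.397 mg/L

For a continuous step input, C/C₀ ≈ ½·erfc((x−vt)/(2√(Dt))).
vt = 1.98 × 922 = 1825.56 m and 2√(Dt) = 2√(0.128 × 922) = 21.73 m.
Argument (x−vt)/(2√(Dt)) = (1850 − 1825.56)/21.73 = 1.125; ½·erfc(1.125) = 0.05581.
C = 7.12 × 0.05581 = 0.397 mg/L.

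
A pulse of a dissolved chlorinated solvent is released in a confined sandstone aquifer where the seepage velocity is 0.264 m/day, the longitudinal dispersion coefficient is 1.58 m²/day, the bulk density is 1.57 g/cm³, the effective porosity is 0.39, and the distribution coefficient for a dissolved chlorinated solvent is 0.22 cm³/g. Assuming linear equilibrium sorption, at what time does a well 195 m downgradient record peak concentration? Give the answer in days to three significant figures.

Retardation factor R = 1 + ρ_b·K_d/n = 1 + 1.57 × 0.22/0.39 = 1.886.
Sorption retards both mechanisms: v_R = v/R = 0.1400 m/day, D_R = D/R = 0.8378 m²/day.
Peak time from v_R²t² + 2D_R t − x² = 0: t = (√(D_R² + v_R²x²) − D_R)/v_R².
√(D_R² + v_R²x²) = √(0.8378² + 0.1400² × 195²) = 27.31; v_R² = 0.01960.
t = (27.31 − 0.8378)/0.01960 = 1350 days.

1350 days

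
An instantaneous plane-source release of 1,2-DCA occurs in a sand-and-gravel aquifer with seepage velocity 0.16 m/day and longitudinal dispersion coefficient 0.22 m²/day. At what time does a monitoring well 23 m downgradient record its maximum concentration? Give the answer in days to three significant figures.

135 days

For the 1D instantaneous-source solution, setting ∂C/∂t = 0 at fixed x gives v²t² + 2Dt − x² = 0, so t = (√(D² + v²x²) − D)/v².
√(D² + v²x²) = √(0.22² + 0.16² × 23²) = 3.687; v² = 0.0256.
t = (3.687 − 0.22)/0.0256 = 135 days (vs. the pure-advection estimate x/v = 144 d).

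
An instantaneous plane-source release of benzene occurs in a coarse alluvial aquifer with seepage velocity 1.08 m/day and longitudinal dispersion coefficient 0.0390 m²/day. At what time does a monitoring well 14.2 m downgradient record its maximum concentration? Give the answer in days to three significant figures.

For the 1D instantaneous-source solution, setting ∂C/∂t = 0 at fixed x gives v²t² + 2Dt − x² = 0, so t = (√(D² + v²x²) − D)/v².
√(D² + v²x²) = √(0.0390² + 1.08² × 14.2²) = 15.34; v² = 1.1664.
t = (15.34 − 0.0390)/1.1664 = 13.1 days (vs. the pure-advection estimate x/v = 13.1 d).

13.1 days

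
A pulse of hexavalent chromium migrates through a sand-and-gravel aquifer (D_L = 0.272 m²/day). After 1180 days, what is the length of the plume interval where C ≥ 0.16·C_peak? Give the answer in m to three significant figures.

97.0 m

The plume is Gaussian with σ = √(2Dt) = √(2 × 0.272 × 1180) = 25.34 m.
C/C_peak = exp(−Δx²/(2σ²)) = 0.16 ⇒ Δx = σ·√(−2 ln 0.16) = 25.34 × 1.914 = 48.50 m.
Width = 2Δx = 97.0 m.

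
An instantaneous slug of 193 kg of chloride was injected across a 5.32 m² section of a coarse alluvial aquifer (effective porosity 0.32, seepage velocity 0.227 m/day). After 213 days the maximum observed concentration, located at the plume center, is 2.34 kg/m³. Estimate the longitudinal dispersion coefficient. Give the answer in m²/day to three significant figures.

0.877 m²/day

At the plume center C_max = M/(n_e·A·√(4πDt)), so D = M²/(4πt·(n_e·A·C_max)²).
n_e·A·C_max = 0.32 × 5.32 × 2.34 = 3.984 kg/m.
D = 193²/(4π × 213 × 3.984²) = 0.877 m²/day.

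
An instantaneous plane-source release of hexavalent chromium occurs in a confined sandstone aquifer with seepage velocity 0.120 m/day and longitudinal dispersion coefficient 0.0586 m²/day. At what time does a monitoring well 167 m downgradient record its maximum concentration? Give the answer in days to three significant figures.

1390 days

For the 1D instantaneous-source solution, setting ∂C/∂t = 0 at fixed x gives v²t² + 2Dt − x² = 0, so t = (√(D² + v²x²) − D)/v².
√(D² + v²x²) = √(0.0586² + 0.120² × 167²) = 20.04; v² = 0.0144.
t = (20.04 − 0.0586)/0.0144 = 1390 days (vs. the pure-advection estimate x/v = 1390 d).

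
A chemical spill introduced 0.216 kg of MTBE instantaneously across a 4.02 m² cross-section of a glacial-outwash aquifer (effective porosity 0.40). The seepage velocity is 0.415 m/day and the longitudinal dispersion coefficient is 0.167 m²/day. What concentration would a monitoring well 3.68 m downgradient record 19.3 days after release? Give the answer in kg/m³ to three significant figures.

For an instantaneous plane source, C(x,t) = M/(n_e·A·√(4πDt)) · exp(−(x−vt)²/(4Dt)), with n_e·A the pore (flow) area.
Plume center vt = 0.415 × 19.3 = 8.0095 m, so the well at 3.68 m is 4.3295 m upgradient of the peak.
√(4πDt) = 6.364 m, giving peak height M/(n_e·A·√(4πDt)) = 0.216/(0.40 × 4.02 × 6.364) = 0.02111 kg/m³.
(x−vt)²/(4Dt) = (-4.3295)²/(4 × 0.167 × 19.3) = 1.454; exp(−1.454) = 0.2336.
C = 0.02111 × 0.2336 = 0.00493 kg/m³.

0.00493 kg/m³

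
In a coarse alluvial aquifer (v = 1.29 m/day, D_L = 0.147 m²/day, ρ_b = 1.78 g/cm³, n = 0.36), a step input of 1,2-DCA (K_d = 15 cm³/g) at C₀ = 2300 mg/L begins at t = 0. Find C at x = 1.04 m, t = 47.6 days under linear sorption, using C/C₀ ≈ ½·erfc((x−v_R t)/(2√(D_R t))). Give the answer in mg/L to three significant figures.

696 mg/L

Retardation factor R = 1 + ρ_b·K_d/n = 1 + 1.78 × 15/0.36 = 75.17.
Sorption retards both mechanisms: v_R = v/R = 0.01716 m/day, D_R = D/R = 0.001956 m²/day.
v_R·t = 0.01716 × 47.6 = 0.816816 m; 2√(D_R t) = 0.6103 m; argument = (1.04 − 0.816816)/0.6103 = 0.3657.
C = C₀ × ½·erfc(0.3657) = 2300 × 0.3025 = 696 mg/L.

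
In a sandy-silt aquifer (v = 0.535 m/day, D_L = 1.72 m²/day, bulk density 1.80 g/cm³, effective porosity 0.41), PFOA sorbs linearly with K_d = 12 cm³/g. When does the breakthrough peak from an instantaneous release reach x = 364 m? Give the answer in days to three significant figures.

Retardation factor R = 1 + ρ_b·K_d/n = 1 + 1.80 × 12/0.41 = 53.68.
Sorption retards both mechanisms: v_R = v/R = 0.009966 m/day, D_R = D/R = 0.03204 m²/day.
Peak time from v_R²t² + 2D_R t − x² = 0: t = (√(D_R² + v_R²x²) − D_R)/v_R².
√(D_R² + v_R²x²) = √(0.03204² + 0.009966² × 364²) = 3.628; v_R² = 9.932e-05.
t = (3.628 − 0.03204)/9.932e-05 = 36200 days.

36200 days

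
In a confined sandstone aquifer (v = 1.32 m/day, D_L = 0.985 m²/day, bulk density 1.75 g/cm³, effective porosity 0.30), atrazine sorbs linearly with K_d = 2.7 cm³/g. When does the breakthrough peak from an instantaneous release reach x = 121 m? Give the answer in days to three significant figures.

Retardation factor R = 1 + ρ_b·K_d/n = 1 + 1.75 × 2.7/0.30 = 16.75.
Sorption retards both mechanisms: v_R = v/R = 0.07881 m/day, D_R = D/R = 0.05881 m²/day.
Peak time from v_R²t² + 2D_R t − x² = 0: t = (√(D_R² + v_R²x²) − D_R)/v_R².
√(D_R² + v_R²x²) = √(0.05881² + 0.07881² × 121²) = 9.536; v_R² = 0.006211.
t = (9.536 − 0.05881)/0.006211 = 1530 days.

1530 days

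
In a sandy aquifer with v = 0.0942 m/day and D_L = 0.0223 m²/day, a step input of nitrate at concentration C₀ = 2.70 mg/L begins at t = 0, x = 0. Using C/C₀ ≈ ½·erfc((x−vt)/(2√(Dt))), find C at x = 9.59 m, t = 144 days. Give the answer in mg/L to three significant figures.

For a continuous step input, C/C₀ ≈ ½·erfc((x−vt)/(2√(Dt))).
vt = 0.0942 × 144 = 13.5648 m and 2√(Dt) = 2√(0.0223 × 144) = 3.584 m.
Argument (x−vt)/(2√(Dt)) = (9.59 − 13.5648)/3.584 = -1.109; ½·erfc(-1.109) = 0.9416.
C = 2.70 × 0.9416 = 2.54 mg/L.

2.54 mg/L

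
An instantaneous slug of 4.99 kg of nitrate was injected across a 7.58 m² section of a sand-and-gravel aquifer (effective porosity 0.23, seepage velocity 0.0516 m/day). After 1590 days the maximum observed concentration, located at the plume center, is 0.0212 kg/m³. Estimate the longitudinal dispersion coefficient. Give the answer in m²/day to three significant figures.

At the plume center C_max = M/(n_e·A·√(4πDt)), so D = M²/(4πt·(n_e·A·C_max)²).
n_e·A·C_max = 0.23 × 7.58 × 0.0212 = 0.03696 kg/m.
D = 4.99²/(4π × 1590 × 0.03696²) = 0.912 m²/day.

0.912 m²/day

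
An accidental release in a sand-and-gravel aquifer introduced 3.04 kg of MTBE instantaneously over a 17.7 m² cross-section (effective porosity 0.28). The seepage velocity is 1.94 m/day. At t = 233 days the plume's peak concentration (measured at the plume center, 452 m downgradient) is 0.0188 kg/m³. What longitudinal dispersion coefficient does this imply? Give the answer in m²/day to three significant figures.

At the plume center C_max = M/(n_e·A·√(4πDt)), so D = M²/(4πt·(n_e·A·C_max)²).
n_e·A·C_max = 0.28 × 17.7 × 0.0188 = 0.09317 kg/m.
D = 3.04²/(4π × 233 × 0.09317²) = 0.364 m²/day.

0.364 m²/day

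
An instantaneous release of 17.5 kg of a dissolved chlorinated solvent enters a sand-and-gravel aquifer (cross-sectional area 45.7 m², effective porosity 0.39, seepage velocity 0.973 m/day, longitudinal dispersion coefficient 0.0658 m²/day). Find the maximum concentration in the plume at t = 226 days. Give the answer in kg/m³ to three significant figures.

0.0718 kg/m³

The peak of an instantaneous 1D plume sits at x = vt; there the Gaussian factor is 1 and C_max = M/(n_e·A·√(4πDt)), where n_e·A is the pore area the mass is dissolved in.
√(4πDt) = √(4π × 0.0658 × 226) = 13.67 m, so C_max = 17.5/(0.39 × 45.7 × 13.67) = 0.0718 kg/m³.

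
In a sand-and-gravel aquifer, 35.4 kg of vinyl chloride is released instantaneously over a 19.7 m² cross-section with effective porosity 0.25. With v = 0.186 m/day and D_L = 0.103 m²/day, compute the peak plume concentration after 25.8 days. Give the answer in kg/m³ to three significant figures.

The peak of an instantaneous 1D plume sits at x = vt; there the Gaussian factor is 1 and C_max = M/(n_e·A·√(4πDt)), where n_e·A is the pore area the mass is dissolved in.
√(4πDt) = √(4π × 0.103 × 25.8) = 5.779 m, so C_max = 35.4/(0.25 × 19.7 × 5.779) = 1.24 kg/m³.

1.24 kg/m³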